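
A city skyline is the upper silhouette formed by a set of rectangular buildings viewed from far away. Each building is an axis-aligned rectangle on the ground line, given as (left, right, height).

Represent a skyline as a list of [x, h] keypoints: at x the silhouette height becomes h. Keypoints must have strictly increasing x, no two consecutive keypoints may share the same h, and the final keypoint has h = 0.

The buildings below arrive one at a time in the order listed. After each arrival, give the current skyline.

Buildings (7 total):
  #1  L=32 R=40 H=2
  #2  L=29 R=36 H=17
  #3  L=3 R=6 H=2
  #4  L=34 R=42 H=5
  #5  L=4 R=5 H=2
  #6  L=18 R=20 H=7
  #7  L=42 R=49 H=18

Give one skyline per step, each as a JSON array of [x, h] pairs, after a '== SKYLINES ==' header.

== SKYLINES ==
[[32,2],[40,0]]
[[29,17],[36,2],[40,0]]
[[3,2],[6,0],[29,17],[36,2],[40,0]]
[[3,2],[6,0],[29,17],[36,5],[42,0]]
[[3,2],[6,0],[29,17],[36,5],[42,0]]
[[3,2],[6,0],[18,7],[20,0],[29,17],[36,5],[42,0]]
[[3,2],[6,0],[18,7],[20,0],[29,17],[36,5],[42,18],[49,0]]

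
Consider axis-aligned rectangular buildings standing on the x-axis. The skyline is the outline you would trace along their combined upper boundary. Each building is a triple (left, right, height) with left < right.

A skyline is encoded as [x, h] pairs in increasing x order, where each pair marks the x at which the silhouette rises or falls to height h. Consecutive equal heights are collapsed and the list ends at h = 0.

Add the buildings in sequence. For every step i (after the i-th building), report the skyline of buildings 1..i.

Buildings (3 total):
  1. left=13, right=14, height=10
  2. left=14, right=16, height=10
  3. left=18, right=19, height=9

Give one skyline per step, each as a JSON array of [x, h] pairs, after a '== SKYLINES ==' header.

== SKYLINES ==
[[13,10],[14,0]]
[[13,10],[16,0]]
[[13,10],[16,0],[18,9],[19,0]]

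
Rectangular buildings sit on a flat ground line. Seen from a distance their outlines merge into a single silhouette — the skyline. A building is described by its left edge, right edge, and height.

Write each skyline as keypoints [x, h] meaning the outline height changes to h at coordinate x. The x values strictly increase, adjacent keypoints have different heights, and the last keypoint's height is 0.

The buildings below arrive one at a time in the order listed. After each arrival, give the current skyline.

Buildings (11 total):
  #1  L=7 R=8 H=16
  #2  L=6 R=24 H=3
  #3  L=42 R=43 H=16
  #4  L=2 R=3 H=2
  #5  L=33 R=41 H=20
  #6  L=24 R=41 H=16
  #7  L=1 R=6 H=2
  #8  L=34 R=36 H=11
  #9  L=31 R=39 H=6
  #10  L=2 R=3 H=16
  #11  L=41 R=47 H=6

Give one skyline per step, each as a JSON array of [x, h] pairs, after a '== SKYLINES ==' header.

== SKYLINES ==
[[7,16],[8,0]]
[[6,3],[7,16],[8,3],[24,0]]
[[6,3],[7,16],[8,3],[24,0],[42,16],[43,0]]
[[2,2],[3,0],[6,3],[7,16],[8,3],[24,0],[42,16],[43,0]]
[[2,2],[3,0],[6,3],[7,16],[8,3],[24,0],[33,20],[41,0],[42,16],[43,0]]
[[2,2],[3,0],[6,3],[7,16],[8,3],[24,16],[33,20],[41,0],[42,16],[43,0]]
[[1,2],[6,3],[7,16],[8,3],[24,16],[33,20],[41,0],[42,16],[43,0]]
[[1,2],[6,3],[7,16],[8,3],[24,16],[33,20],[41,0],[42,16],[43,0]]
[[1,2],[6,3],[7,16],[8,3],[24,16],[33,20],[41,0],[42,16],[43,0]]
[[1,2],[2,16],[3,2],[6,3],[7,16],[8,3],[24,16],[33,20],[41,0],[42,16],[43,0]]
[[1,2],[2,16],[3,2],[6,3],[7,16],[8,3],[24,16],[33,20],[41,6],[42,16],[43,6],[47,0]]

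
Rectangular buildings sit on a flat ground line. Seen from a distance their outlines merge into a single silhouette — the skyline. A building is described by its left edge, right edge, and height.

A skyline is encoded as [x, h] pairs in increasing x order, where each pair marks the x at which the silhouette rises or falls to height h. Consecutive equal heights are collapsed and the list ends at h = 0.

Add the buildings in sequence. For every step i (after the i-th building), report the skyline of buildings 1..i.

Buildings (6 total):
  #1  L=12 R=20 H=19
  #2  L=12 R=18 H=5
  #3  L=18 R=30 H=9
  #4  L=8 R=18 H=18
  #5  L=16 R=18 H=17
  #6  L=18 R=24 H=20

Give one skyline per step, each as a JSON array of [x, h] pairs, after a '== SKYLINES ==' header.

== SKYLINES ==
[[12,19],[20,0]]
[[12,19],[20,0]]
[[12,19],[20,9],[30,0]]
[[8,18],[12,19],[20,9],[30,0]]
[[8,18],[12,19],[20,9],[30,0]]
[[8,18],[12,19],[18,20],[24,9],[30,0]]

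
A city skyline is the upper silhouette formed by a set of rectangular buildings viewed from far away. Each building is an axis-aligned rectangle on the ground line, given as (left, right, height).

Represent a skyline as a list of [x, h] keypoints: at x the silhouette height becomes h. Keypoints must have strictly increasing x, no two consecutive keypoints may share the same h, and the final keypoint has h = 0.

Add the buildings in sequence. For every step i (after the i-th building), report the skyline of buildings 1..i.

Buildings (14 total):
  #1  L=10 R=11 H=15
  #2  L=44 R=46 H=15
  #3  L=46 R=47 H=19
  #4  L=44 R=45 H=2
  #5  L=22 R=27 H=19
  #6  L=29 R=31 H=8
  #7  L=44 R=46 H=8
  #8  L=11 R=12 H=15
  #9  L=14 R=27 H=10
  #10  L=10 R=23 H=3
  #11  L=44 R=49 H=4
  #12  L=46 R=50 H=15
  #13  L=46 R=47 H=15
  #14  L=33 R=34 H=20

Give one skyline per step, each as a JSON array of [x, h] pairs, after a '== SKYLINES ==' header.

== SKYLINES ==
[[10,15],[11,0]]
[[10,15],[11,0],[44,15],[46,0]]
[[10,15],[11,0],[44,15],[46,19],[47,0]]
[[10,15],[11,0],[44,15],[46,19],[47,0]]
[[10,15],[11,0],[22,19],[27,0],[44,15],[46,19],[47,0]]
[[10,15],[11,0],[22,19],[27,0],[29,8],[31,0],[44,15],[46,19],[47,0]]
[[10,15],[11,0],[22,19],[27,0],[29,8],[31,0],[44,15],[46,19],[47,0]]
[[10,15],[12,0],[22,19],[27,0],[29,8],[31,0],[44,15],[46,19],[47,0]]
[[10,15],[12,0],[14,10],[22,19],[27,0],[29,8],[31,0],[44,15],[46,19],[47,0]]
[[10,15],[12,3],[14,10],[22,19],[27,0],[29,8],[31,0],[44,15],[46,19],[47,0]]
[[10,15],[12,3],[14,10],[22,19],[27,0],[29,8],[31,0],[44,15],[46,19],[47,4],[49,0]]
[[10,15],[12,3],[14,10],[22,19],[27,0],[29,8],[31,0],[44,15],[46,19],[47,15],[50,0]]
[[10,15],[12,3],[14,10],[22,19],[27,0],[29,8],[31,0],[44,15],[46,19],[47,15],[50,0]]
[[10,15],[12,3],[14,10],[22,19],[27,0],[29,8],[31,0],[33,20],[34,0],[44,15],[46,19],[47,15],[50,0]]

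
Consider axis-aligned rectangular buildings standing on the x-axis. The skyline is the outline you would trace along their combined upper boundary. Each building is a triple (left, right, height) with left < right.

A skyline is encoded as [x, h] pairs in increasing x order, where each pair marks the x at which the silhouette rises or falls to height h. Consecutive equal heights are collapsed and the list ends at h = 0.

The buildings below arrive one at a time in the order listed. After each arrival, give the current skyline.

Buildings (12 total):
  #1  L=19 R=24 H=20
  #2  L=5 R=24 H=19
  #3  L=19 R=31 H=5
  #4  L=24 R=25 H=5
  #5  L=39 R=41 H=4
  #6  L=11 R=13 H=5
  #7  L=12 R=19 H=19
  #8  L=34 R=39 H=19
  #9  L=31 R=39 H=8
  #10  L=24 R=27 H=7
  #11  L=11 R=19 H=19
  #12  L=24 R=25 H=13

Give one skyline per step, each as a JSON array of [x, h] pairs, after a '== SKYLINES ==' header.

== SKYLINES ==
[[19,20],[24,0]]
[[5,19],[19,20],[24,0]]
[[5,19],[19,20],[24,5],[31,0]]
[[5,19],[19,20],[24,5],[31,0]]
[[5,19],[19,20],[24,5],[31,0],[39,4],[41,0]]
[[5,19],[19,20],[24,5],[31,0],[39,4],[41,0]]
[[5,19],[19,20],[24,5],[31,0],[39,4],[41,0]]
[[5,19],[19,20],[24,5],[31,0],[34,19],[39,4],[41,0]]
[[5,19],[19,20],[24,5],[31,8],[34,19],[39,4],[41,0]]
[[5,19],[19,20],[24,7],[27,5],[31,8],[34,19],[39,4],[41,0]]
[[5,19],[19,20],[24,7],[27,5],[31,8],[34,19],[39,4],[41,0]]
[[5,19],[19,20],[24,13],[25,7],[27,5],[31,8],[34,19],[39,4],[41,0]]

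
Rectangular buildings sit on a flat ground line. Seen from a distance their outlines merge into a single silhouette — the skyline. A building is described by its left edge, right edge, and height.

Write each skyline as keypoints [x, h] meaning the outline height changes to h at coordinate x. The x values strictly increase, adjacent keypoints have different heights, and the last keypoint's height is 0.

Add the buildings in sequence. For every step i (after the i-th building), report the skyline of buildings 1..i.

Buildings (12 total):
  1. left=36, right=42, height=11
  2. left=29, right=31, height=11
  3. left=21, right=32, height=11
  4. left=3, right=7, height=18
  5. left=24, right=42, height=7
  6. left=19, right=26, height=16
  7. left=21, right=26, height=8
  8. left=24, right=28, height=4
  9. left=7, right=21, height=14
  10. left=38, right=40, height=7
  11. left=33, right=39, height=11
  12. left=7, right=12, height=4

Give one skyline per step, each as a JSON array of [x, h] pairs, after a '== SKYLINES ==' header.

== SKYLINES ==
[[36,11],[42,0]]
[[29,11],[31,0],[36,11],[42,0]]
[[21,11],[32,0],[36,11],[42,0]]
[[3,18],[7,0],[21,11],[32,0],[36,11],[42,0]]
[[3,18],[7,0],[21,11],[32,7],[36,11],[42,0]]
[[3,18],[7,0],[19,16],[26,11],[32,7],[36,11],[42,0]]
[[3,18],[7,0],[19,16],[26,11],[32,7],[36,11],[42,0]]
[[3,18],[7,0],[19,16],[26,11],[32,7],[36,11],[42,0]]
[[3,18],[7,14],[19,16],[26,11],[32,7],[36,11],[42,0]]
[[3,18],[7,14],[19,16],[26,11],[32,7],[36,11],[42,0]]
[[3,18],[7,14],[19,16],[26,11],[32,7],[33,11],[42,0]]
[[3,18],[7,14],[19,16],[26,11],[32,7],[33,11],[42,0]]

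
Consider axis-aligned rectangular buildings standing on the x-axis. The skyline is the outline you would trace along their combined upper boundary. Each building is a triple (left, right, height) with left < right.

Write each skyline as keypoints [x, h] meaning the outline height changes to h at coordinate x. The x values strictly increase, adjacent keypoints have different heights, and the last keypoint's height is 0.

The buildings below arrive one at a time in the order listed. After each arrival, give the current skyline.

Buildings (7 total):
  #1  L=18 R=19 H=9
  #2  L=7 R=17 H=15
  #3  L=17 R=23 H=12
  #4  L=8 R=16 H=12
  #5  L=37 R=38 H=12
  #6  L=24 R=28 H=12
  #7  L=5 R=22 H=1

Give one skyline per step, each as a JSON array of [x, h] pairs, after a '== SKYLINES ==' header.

== SKYLINES ==
[[18,9],[19,0]]
[[7,15],[17,0],[18,9],[19,0]]
[[7,15],[17,12],[23,0]]
[[7,15],[17,12],[23,0]]
[[7,15],[17,12],[23,0],[37,12],[38,0]]
[[7,15],[17,12],[23,0],[24,12],[28,0],[37,12],[38,0]]
[[5,1],[7,15],[17,12],[23,0],[24,12],[28,0],[37,12],[38,0]]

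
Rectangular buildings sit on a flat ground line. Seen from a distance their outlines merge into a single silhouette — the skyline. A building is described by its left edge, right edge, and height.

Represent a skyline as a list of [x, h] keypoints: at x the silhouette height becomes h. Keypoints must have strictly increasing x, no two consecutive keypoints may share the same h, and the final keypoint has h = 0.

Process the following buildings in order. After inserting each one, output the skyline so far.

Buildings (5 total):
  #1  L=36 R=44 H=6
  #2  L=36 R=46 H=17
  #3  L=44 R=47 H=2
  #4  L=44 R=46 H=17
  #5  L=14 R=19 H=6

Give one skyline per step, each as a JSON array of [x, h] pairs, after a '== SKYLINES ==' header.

== SKYLINES ==
[[36,6],[44,0]]
[[36,17],[46,0]]
[[36,17],[46,2],[47,0]]
[[36,17],[46,2],[47,0]]
[[14,6],[19,0],[36,17],[46,2],[47,0]]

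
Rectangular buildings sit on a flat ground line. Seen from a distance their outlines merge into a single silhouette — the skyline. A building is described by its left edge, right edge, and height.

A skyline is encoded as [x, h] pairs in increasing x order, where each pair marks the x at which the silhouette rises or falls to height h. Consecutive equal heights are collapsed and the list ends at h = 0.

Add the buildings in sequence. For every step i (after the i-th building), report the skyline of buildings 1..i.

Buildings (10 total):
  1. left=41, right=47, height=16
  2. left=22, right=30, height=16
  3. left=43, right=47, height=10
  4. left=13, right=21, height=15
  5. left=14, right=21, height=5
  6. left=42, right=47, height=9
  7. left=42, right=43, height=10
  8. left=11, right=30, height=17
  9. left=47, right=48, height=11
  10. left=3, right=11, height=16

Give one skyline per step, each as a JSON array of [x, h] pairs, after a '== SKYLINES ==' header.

== SKYLINES ==
[[41,16],[47,0]]
[[22,16],[30,0],[41,16],[47,0]]
[[22,16],[30,0],[41,16],[47,0]]
[[13,15],[21,0],[22,16],[30,0],[41,16],[47,0]]
[[13,15],[21,0],[22,16],[30,0],[41,16],[47,0]]
[[13,15],[21,0],[22,16],[30,0],[41,16],[47,0]]
[[13,15],[21,0],[22,16],[30,0],[41,16],[47,0]]
[[11,17],[30,0],[41,16],[47,0]]
[[11,17],[30,0],[41,16],[47,11],[48,0]]
[[3,16],[11,17],[30,0],[41,16],[47,11],[48,0]]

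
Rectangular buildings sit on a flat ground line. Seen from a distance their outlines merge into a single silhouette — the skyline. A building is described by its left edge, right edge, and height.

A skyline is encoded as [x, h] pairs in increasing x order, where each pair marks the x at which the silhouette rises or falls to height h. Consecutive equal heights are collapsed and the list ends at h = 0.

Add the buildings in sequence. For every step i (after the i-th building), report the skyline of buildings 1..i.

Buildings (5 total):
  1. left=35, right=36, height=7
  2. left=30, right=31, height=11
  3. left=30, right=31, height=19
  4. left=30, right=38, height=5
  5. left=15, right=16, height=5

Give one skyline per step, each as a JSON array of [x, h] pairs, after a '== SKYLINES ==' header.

== SKYLINES ==
[[35,7],[36,0]]
[[30,11],[31,0],[35,7],[36,0]]
[[30,19],[31,0],[35,7],[36,0]]
[[30,19],[31,5],[35,7],[36,5],[38,0]]
[[15,5],[16,0],[30,19],[31,5],[35,7],[36,5],[38,0]]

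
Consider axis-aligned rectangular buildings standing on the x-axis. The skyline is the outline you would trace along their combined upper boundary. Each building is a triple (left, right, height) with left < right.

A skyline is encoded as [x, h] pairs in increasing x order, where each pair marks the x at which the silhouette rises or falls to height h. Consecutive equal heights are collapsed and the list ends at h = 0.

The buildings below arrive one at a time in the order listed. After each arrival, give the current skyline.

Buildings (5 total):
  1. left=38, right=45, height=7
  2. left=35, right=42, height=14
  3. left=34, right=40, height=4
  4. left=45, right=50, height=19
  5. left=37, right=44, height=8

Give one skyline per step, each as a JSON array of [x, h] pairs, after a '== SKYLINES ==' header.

== SKYLINES ==
[[38,7],[45,0]]
[[35,14],[42,7],[45,0]]
[[34,4],[35,14],[42,7],[45,0]]
[[34,4],[35,14],[42,7],[45,19],[50,0]]
[[34,4],[35,14],[42,8],[44,7],[45,19],[50,0]]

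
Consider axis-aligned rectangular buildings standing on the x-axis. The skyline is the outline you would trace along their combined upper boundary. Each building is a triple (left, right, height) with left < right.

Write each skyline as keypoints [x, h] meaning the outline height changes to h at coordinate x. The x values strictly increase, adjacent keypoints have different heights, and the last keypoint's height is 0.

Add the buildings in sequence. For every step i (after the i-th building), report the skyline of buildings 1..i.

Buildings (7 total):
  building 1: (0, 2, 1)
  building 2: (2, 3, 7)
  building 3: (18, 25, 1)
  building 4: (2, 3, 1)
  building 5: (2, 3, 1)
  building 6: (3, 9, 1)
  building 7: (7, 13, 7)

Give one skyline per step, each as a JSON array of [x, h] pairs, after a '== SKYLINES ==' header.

== SKYLINES ==
[[0,1],[2,0]]
[[0,1],[2,7],[3,0]]
[[0,1],[2,7],[3,0],[18,1],[25,0]]
[[0,1],[2,7],[3,0],[18,1],[25,0]]
[[0,1],[2,7],[3,0],[18,1],[25,0]]
[[0,1],[2,7],[3,1],[9,0],[18,1],[25,0]]
[[0,1],[2,7],[3,1],[7,7],[13,0],[18,1],[25,0]]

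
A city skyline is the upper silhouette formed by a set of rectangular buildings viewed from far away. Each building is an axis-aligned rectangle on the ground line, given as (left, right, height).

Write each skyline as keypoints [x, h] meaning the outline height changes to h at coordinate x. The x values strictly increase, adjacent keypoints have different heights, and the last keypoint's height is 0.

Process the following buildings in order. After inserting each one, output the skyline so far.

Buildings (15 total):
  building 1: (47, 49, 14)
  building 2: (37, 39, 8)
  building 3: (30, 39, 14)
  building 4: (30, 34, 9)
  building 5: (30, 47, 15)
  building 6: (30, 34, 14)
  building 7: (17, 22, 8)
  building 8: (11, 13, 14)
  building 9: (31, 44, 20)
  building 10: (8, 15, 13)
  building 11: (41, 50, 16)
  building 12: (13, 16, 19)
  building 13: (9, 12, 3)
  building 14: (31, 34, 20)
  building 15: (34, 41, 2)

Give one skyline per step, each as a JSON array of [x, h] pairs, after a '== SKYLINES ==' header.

== SKYLINES ==
[[47,14],[49,0]]
[[37,8],[39,0],[47,14],[49,0]]
[[30,14],[39,0],[47,14],[49,0]]
[[30,14],[39,0],[47,14],[49,0]]
[[30,15],[47,14],[49,0]]
[[30,15],[47,14],[49,0]]
[[17,8],[22,0],[30,15],[47,14],[49,0]]
[[11,14],[13,0],[17,8],[22,0],[30,15],[47,14],[49,0]]
[[11,14],[13,0],[17,8],[22,0],[30,15],[31,20],[44,15],[47,14],[49,0]]
[[8,13],[11,14],[13,13],[15,0],[17,8],[22,0],[30,15],[31,20],[44,15],[47,14],[49,0]]
[[8,13],[11,14],[13,13],[15,0],[17,8],[22,0],[30,15],[31,20],[44,16],[50,0]]
[[8,13],[11,14],[13,19],[16,0],[17,8],[22,0],[30,15],[31,20],[44,16],[50,0]]
[[8,13],[11,14],[13,19],[16,0],[17,8],[22,0],[30,15],[31,20],[44,16],[50,0]]
[[8,13],[11,14],[13,19],[16,0],[17,8],[22,0],[30,15],[31,20],[44,16],[50,0]]
[[8,13],[11,14],[13,19],[16,0],[17,8],[22,0],[30,15],[31,20],[44,16],[50,0]]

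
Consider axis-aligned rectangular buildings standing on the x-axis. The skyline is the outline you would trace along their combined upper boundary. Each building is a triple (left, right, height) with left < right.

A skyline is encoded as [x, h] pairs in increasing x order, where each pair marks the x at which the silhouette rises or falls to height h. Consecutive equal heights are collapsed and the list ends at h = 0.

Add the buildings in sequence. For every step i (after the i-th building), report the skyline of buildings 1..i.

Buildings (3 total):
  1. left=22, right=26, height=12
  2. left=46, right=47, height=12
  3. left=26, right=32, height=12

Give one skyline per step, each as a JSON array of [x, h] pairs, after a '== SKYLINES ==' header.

== SKYLINES ==
[[22,12],[26,0]]
[[22,12],[26,0],[46,12],[47,0]]
[[22,12],[32,0],[46,12],[47,0]]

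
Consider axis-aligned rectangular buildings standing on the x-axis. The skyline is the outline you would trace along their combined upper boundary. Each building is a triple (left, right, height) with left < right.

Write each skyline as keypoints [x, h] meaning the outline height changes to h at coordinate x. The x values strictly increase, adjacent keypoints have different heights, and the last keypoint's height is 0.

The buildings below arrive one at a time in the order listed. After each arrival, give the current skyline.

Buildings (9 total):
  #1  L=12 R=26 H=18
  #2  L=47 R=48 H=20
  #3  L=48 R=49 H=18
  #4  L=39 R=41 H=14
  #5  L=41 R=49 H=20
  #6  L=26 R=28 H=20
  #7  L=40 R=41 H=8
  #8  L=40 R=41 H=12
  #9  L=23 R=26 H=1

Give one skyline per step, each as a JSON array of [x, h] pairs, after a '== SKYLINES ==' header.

== SKYLINES ==
[[12,18],[26,0]]
[[12,18],[26,0],[47,20],[48,0]]
[[12,18],[26,0],[47,20],[48,18],[49,0]]
[[12,18],[26,0],[39,14],[41,0],[47,20],[48,18],[49,0]]
[[12,18],[26,0],[39,14],[41,20],[49,0]]
[[12,18],[26,20],[28,0],[39,14],[41,20],[49,0]]
[[12,18],[26,20],[28,0],[39,14],[41,20],[49,0]]
[[12,18],[26,20],[28,0],[39,14],[41,20],[49,0]]
[[12,18],[26,20],[28,0],[39,14],[41,20],[49,0]]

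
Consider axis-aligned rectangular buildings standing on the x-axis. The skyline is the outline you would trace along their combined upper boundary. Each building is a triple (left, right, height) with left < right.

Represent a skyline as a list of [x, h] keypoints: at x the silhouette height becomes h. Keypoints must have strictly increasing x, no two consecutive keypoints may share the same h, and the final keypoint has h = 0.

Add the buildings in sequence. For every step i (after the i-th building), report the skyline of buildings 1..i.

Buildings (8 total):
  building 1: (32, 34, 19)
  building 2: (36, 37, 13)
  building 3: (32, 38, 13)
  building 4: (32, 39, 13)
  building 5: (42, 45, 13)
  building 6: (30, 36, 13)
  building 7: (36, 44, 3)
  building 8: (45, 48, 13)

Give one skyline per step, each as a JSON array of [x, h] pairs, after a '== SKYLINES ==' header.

== SKYLINES ==
[[32,19],[34,0]]
[[32,19],[34,0],[36,13],[37,0]]
[[32,19],[34,13],[38,0]]
[[32,19],[34,13],[39,0]]
[[32,19],[34,13],[39,0],[42,13],[45,0]]
[[30,13],[32,19],[34,13],[39,0],[42,13],[45,0]]
[[30,13],[32,19],[34,13],[39,3],[42,13],[45,0]]
[[30,13],[32,19],[34,13],[39,3],[42,13],[48,0]]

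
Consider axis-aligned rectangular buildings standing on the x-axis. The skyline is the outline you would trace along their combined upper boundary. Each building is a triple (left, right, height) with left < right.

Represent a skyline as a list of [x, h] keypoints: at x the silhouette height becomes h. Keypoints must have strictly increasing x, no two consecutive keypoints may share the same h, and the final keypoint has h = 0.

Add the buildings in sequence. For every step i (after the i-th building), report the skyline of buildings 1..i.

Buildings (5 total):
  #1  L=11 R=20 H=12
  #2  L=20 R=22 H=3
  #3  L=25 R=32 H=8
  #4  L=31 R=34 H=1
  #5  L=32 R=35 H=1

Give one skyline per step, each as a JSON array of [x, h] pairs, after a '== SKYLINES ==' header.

== SKYLINES ==
[[11,12],[20,0]]
[[11,12],[20,3],[22,0]]
[[11,12],[20,3],[22,0],[25,8],[32,0]]
[[11,12],[20,3],[22,0],[25,8],[32,1],[34,0]]
[[11,12],[20,3],[22,0],[25,8],[32,1],[35,0]]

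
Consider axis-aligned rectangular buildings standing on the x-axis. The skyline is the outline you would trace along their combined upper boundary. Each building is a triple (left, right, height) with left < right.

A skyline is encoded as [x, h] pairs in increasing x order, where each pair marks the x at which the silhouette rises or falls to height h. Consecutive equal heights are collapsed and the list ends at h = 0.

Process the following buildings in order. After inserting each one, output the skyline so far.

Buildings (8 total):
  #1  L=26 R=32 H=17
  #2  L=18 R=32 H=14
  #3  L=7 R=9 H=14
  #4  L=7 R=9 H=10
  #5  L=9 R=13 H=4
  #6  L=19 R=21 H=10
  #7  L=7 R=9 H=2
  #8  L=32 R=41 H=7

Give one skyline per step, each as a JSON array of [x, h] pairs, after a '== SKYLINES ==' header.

== SKYLINES ==
[[26,17],[32,0]]
[[18,14],[26,17],[32,0]]
[[7,14],[9,0],[18,14],[26,17],[32,0]]
[[7,14],[9,0],[18,14],[26,17],[32,0]]
[[7,14],[9,4],[13,0],[18,14],[26,17],[32,0]]
[[7,14],[9,4],[13,0],[18,14],[26,17],[32,0]]
[[7,14],[9,4],[13,0],[18,14],[26,17],[32,0]]
[[7,14],[9,4],[13,0],[18,14],[26,17],[32,7],[41,0]]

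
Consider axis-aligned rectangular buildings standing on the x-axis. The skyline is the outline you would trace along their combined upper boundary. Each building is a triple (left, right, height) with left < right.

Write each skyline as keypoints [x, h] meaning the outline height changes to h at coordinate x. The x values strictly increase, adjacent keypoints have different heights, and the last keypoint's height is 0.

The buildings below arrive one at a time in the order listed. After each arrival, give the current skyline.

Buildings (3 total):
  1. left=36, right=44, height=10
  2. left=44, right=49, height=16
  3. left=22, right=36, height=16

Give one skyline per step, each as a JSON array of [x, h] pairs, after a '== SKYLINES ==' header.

== SKYLINES ==
[[36,10],[44,0]]
[[36,10],[44,16],[49,0]]
[[22,16],[36,10],[44,16],[49,0]]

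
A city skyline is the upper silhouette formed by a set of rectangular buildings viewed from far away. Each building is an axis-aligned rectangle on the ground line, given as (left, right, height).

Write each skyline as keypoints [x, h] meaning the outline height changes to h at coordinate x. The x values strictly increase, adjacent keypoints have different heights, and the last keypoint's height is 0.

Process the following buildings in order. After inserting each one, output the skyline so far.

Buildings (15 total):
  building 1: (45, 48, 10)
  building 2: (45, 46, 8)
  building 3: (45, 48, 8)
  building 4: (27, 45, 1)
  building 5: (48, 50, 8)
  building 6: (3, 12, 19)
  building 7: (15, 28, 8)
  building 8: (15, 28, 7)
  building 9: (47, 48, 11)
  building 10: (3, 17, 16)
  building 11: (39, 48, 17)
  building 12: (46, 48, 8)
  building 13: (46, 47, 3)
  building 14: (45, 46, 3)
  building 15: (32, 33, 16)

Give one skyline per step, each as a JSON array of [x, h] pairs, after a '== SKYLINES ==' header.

== SKYLINES ==
[[45,10],[48,0]]
[[45,10],[48,0]]
[[45,10],[48,0]]
[[27,1],[45,10],[48,0]]
[[27,1],[45,10],[48,8],[50,0]]
[[3,19],[12,0],[27,1],[45,10],[48,8],[50,0]]
[[3,19],[12,0],[15,8],[28,1],[45,10],[48,8],[50,0]]
[[3,19],[12,0],[15,8],[28,1],[45,10],[48,8],[50,0]]
[[3,19],[12,0],[15,8],[28,1],[45,10],[47,11],[48,8],[50,0]]
[[3,19],[12,16],[17,8],[28,1],[45,10],[47,11],[48,8],[50,0]]
[[3,19],[12,16],[17,8],[28,1],[39,17],[48,8],[50,0]]
[[3,19],[12,16],[17,8],[28,1],[39,17],[48,8],[50,0]]
[[3,19],[12,16],[17,8],[28,1],[39,17],[48,8],[50,0]]
[[3,19],[12,16],[17,8],[28,1],[39,17],[48,8],[50,0]]
[[3,19],[12,16],[17,8],[28,1],[32,16],[33,1],[39,17],[48,8],[50,0]]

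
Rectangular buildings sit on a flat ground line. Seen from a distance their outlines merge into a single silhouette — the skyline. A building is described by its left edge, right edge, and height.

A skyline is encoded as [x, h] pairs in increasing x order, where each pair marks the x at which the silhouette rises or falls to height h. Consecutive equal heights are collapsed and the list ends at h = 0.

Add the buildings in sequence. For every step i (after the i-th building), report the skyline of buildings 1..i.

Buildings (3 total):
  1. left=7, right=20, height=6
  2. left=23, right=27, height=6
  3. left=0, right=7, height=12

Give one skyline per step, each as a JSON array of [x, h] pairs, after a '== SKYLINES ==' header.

== SKYLINES ==
[[7,6],[20,0]]
[[7,6],[20,0],[23,6],[27,0]]
[[0,12],[7,6],[20,0],[23,6],[27,0]]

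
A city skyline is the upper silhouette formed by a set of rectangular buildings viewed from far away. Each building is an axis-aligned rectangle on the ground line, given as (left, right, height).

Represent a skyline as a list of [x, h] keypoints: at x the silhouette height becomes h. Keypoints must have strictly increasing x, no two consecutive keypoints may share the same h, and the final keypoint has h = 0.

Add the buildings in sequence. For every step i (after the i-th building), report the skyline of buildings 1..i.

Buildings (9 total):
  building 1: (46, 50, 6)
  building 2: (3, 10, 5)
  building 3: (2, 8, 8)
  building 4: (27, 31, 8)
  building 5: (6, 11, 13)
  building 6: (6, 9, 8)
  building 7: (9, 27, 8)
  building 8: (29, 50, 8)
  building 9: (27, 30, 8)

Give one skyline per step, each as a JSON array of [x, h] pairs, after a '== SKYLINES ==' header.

== SKYLINES ==
[[46,6],[50,0]]
[[3,5],[10,0],[46,6],[50,0]]
[[2,8],[8,5],[10,0],[46,6],[50,0]]
[[2,8],[8,5],[10,0],[27,8],[31,0],[46,6],[50,0]]
[[2,8],[6,13],[11,0],[27,8],[31,0],[46,6],[50,0]]
[[2,8],[6,13],[11,0],[27,8],[31,0],[46,6],[50,0]]
[[2,8],[6,13],[11,8],[31,0],[46,6],[50,0]]
[[2,8],[6,13],[11,8],[50,0]]
[[2,8],[6,13],[11,8],[50,0]]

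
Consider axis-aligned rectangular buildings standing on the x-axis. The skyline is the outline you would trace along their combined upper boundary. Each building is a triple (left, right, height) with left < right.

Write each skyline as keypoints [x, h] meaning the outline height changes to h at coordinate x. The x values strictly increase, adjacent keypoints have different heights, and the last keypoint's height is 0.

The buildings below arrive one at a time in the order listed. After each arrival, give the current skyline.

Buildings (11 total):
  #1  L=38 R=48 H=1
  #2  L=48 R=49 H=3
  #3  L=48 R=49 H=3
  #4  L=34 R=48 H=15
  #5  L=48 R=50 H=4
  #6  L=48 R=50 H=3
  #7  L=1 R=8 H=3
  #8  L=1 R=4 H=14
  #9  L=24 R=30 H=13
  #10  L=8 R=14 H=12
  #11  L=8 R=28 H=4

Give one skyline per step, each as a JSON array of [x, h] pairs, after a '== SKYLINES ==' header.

== SKYLINES ==
[[38,1],[48,0]]
[[38,1],[48,3],[49,0]]
[[38,1],[48,3],[49,0]]
[[34,15],[48,3],[49,0]]
[[34,15],[48,4],[50,0]]
[[34,15],[48,4],[50,0]]
[[1,3],[8,0],[34,15],[48,4],[50,0]]
[[1,14],[4,3],[8,0],[34,15],[48,4],[50,0]]
[[1,14],[4,3],[8,0],[24,13],[30,0],[34,15],[48,4],[50,0]]
[[1,14],[4,3],[8,12],[14,0],[24,13],[30,0],[34,15],[48,4],[50,0]]
[[1,14],[4,3],[8,12],[14,4],[24,13],[30,0],[34,15],[48,4],[50,0]]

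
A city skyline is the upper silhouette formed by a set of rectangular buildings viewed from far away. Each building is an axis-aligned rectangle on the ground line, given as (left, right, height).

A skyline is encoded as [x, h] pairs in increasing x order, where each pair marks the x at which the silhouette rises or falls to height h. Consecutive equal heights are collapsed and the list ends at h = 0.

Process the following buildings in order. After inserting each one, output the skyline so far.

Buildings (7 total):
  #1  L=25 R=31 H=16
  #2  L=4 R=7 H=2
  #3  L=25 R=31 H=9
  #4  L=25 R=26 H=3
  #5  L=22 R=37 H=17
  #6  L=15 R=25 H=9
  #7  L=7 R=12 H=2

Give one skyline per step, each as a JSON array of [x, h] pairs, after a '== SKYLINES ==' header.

== SKYLINES ==
[[25,16],[31,0]]
[[4,2],[7,0],[25,16],[31,0]]
[[4,2],[7,0],[25,16],[31,0]]
[[4,2],[7,0],[25,16],[31,0]]
[[4,2],[7,0],[22,17],[37,0]]
[[4,2],[7,0],[15,9],[22,17],[37,0]]
[[4,2],[12,0],[15,9],[22,17],[37,0]]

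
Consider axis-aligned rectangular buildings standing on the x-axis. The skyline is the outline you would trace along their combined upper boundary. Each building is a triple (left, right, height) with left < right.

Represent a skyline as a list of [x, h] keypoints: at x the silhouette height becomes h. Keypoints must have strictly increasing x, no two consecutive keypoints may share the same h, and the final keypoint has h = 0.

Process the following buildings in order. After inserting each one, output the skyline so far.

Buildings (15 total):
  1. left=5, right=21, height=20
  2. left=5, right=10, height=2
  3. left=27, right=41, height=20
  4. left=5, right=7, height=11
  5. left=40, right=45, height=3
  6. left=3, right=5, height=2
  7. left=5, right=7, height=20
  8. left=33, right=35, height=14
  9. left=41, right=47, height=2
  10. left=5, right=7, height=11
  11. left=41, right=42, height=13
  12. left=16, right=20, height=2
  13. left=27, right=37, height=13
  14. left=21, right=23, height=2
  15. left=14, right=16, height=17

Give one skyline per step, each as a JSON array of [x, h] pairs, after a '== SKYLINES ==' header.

== SKYLINES ==
[[5,20],[21,0]]
[[5,20],[21,0]]
[[5,20],[21,0],[27,20],[41,0]]
[[5,20],[21,0],[27,20],[41,0]]
[[5,20],[21,0],[27,20],[41,3],[45,0]]
[[3,2],[5,20],[21,0],[27,20],[41,3],[45,0]]
[[3,2],[5,20],[21,0],[27,20],[41,3],[45,0]]
[[3,2],[5,20],[21,0],[27,20],[41,3],[45,0]]
[[3,2],[5,20],[21,0],[27,20],[41,3],[45,2],[47,0]]
[[3,2],[5,20],[21,0],[27,20],[41,3],[45,2],[47,0]]
[[3,2],[5,20],[21,0],[27,20],[41,13],[42,3],[45,2],[47,0]]
[[3,2],[5,20],[21,0],[27,20],[41,13],[42,3],[45,2],[47,0]]
[[3,2],[5,20],[21,0],[27,20],[41,13],[42,3],[45,2],[47,0]]
[[3,2],[5,20],[21,2],[23,0],[27,20],[41,13],[42,3],[45,2],[47,0]]
[[3,2],[5,20],[21,2],[23,0],[27,20],[41,13],[42,3],[45,2],[47,0]]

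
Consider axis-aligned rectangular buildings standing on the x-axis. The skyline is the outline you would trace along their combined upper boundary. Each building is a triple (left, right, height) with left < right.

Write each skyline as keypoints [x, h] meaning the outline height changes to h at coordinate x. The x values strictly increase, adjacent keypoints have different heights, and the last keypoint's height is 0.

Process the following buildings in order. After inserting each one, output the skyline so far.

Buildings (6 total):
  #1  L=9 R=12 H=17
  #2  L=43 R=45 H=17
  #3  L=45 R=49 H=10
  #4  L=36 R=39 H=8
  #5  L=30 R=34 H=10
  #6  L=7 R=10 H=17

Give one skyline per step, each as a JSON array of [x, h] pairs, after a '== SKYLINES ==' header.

== SKYLINES ==
[[9,17],[12,0]]
[[9,17],[12,0],[43,17],[45,0]]
[[9,17],[12,0],[43,17],[45,10],[49,0]]
[[9,17],[12,0],[36,8],[39,0],[43,17],[45,10],[49,0]]
[[9,17],[12,0],[30,10],[34,0],[36,8],[39,0],[43,17],[45,10],[49,0]]
[[7,17],[12,0],[30,10],[34,0],[36,8],[39,0],[43,17],[45,10],[49,0]]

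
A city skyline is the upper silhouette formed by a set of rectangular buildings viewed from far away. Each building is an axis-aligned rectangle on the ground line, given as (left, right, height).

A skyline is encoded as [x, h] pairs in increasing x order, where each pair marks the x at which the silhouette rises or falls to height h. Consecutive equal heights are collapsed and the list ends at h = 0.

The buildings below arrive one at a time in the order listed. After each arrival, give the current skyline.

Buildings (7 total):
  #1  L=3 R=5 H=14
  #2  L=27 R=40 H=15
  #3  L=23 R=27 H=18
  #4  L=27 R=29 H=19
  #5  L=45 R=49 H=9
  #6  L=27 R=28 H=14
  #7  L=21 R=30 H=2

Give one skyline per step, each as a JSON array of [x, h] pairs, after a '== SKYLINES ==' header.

== SKYLINES ==
[[3,14],[5,0]]
[[3,14],[5,0],[27,15],[40,0]]
[[3,14],[5,0],[23,18],[27,15],[40,0]]
[[3,14],[5,0],[23,18],[27,19],[29,15],[40,0]]
[[3,14],[5,0],[23,18],[27,19],[29,15],[40,0],[45,9],[49,0]]
[[3,14],[5,0],[23,18],[27,19],[29,15],[40,0],[45,9],[49,0]]
[[3,14],[5,0],[21,2],[23,18],[27,19],[29,15],[40,0],[45,9],[49,0]]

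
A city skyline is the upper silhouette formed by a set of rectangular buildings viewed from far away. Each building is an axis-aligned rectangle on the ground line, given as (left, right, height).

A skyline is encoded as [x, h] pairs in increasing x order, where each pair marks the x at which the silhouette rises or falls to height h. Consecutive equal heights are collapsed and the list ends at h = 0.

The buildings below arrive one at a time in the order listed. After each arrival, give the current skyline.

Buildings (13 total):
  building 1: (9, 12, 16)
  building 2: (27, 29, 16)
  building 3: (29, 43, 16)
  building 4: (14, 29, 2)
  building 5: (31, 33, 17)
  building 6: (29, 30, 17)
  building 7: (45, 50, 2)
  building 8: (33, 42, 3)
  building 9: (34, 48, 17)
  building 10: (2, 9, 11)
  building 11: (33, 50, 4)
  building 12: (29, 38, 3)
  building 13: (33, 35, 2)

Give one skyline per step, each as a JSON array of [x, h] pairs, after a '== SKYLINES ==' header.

== SKYLINES ==
[[9,16],[12,0]]
[[9,16],[12,0],[27,16],[29,0]]
[[9,16],[12,0],[27,16],[43,0]]
[[9,16],[12,0],[14,2],[27,16],[43,0]]
[[9,16],[12,0],[14,2],[27,16],[31,17],[33,16],[43,0]]
[[9,16],[12,0],[14,2],[27,16],[29,17],[30,16],[31,17],[33,16],[43,0]]
[[9,16],[12,0],[14,2],[27,16],[29,17],[30,16],[31,17],[33,16],[43,0],[45,2],[50,0]]
[[9,16],[12,0],[14,2],[27,16],[29,17],[30,16],[31,17],[33,16],[43,0],[45,2],[50,0]]
[[9,16],[12,0],[14,2],[27,16],[29,17],[30,16],[31,17],[33,16],[34,17],[48,2],[50,0]]
[[2,11],[9,16],[12,0],[14,2],[27,16],[29,17],[30,16],[31,17],[33,16],[34,17],[48,2],[50,0]]
[[2,11],[9,16],[12,0],[14,2],[27,16],[29,17],[30,16],[31,17],[33,16],[34,17],[48,4],[50,0]]
[[2,11],[9,16],[12,0],[14,2],[27,16],[29,17],[30,16],[31,17],[33,16],[34,17],[48,4],[50,0]]
[[2,11],[9,16],[12,0],[14,2],[27,16],[29,17],[30,16],[31,17],[33,16],[34,17],[48,4],[50,0]]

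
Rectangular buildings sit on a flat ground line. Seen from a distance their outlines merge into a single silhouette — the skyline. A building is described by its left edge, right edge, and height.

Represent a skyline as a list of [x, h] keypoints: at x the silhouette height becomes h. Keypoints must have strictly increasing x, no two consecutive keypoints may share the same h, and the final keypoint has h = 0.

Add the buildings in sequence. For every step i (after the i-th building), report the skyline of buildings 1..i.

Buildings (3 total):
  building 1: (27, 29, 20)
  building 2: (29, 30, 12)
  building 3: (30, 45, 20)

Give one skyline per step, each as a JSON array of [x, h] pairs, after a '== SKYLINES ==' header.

== SKYLINES ==
[[27,20],[29,0]]
[[27,20],[29,12],[30,0]]
[[27,20],[29,12],[30,20],[45,0]]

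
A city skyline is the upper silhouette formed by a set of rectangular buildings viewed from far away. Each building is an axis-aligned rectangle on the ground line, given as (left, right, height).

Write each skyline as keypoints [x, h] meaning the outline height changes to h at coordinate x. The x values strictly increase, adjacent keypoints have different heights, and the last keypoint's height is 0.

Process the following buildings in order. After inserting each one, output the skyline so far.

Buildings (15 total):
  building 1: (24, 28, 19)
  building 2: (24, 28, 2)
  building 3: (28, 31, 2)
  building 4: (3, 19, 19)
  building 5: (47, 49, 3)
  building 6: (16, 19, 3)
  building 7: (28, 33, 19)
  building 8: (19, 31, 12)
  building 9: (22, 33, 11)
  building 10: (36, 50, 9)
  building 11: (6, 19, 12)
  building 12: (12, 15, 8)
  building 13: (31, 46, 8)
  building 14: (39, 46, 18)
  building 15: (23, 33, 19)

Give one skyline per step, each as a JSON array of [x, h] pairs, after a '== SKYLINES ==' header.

== SKYLINES ==
[[24,19],[28,0]]
[[24,19],[28,0]]
[[24,19],[28,2],[31,0]]
[[3,19],[19,0],[24,19],[28,2],[31,0]]
[[3,19],[19,0],[24,19],[28,2],[31,0],[47,3],[49,0]]
[[3,19],[19,0],[24,19],[28,2],[31,0],[47,3],[49,0]]
[[3,19],[19,0],[24,19],[33,0],[47,3],[49,0]]
[[3,19],[19,12],[24,19],[33,0],[47,3],[49,0]]
[[3,19],[19,12],[24,19],[33,0],[47,3],[49,0]]
[[3,19],[19,12],[24,19],[33,0],[36,9],[50,0]]
[[3,19],[19,12],[24,19],[33,0],[36,9],[50,0]]
[[3,19],[19,12],[24,19],[33,0],[36,9],[50,0]]
[[3,19],[19,12],[24,19],[33,8],[36,9],[50,0]]
[[3,19],[19,12],[24,19],[33,8],[36,9],[39,18],[46,9],[50,0]]
[[3,19],[19,12],[23,19],[33,8],[36,9],[39,18],[46,9],[50,0]]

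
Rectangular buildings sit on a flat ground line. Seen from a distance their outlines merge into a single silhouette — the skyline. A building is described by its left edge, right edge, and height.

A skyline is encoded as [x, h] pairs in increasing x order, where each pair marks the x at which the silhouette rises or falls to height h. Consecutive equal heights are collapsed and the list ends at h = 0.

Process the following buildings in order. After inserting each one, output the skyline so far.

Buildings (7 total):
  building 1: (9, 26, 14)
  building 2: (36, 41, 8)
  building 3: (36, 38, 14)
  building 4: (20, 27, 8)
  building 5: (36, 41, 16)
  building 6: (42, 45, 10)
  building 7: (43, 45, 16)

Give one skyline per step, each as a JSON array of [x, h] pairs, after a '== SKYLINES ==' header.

== SKYLINES ==
[[9,14],[26,0]]
[[9,14],[26,0],[36,8],[41,0]]
[[9,14],[26,0],[36,14],[38,8],[41,0]]
[[9,14],[26,8],[27,0],[36,14],[38,8],[41,0]]
[[9,14],[26,8],[27,0],[36,16],[41,0]]
[[9,14],[26,8],[27,0],[36,16],[41,0],[42,10],[45,0]]
[[9,14],[26,8],[27,0],[36,16],[41,0],[42,10],[43,16],[45,0]]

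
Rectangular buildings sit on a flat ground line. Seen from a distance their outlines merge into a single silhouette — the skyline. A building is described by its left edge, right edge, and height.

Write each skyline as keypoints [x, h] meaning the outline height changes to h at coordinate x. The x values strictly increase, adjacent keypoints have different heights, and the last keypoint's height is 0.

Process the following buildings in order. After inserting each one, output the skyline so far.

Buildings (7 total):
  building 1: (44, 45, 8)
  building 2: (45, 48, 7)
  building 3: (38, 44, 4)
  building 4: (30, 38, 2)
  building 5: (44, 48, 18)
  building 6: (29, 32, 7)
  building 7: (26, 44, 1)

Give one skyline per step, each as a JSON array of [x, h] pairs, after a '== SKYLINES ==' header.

== SKYLINES ==
[[44,8],[45,0]]
[[44,8],[45,7],[48,0]]
[[38,4],[44,8],[45,7],[48,0]]
[[30,2],[38,4],[44,8],[45,7],[48,0]]
[[30,2],[38,4],[44,18],[48,0]]
[[29,7],[32,2],[38,4],[44,18],[48,0]]
[[26,1],[29,7],[32,2],[38,4],[44,18],[48,0]]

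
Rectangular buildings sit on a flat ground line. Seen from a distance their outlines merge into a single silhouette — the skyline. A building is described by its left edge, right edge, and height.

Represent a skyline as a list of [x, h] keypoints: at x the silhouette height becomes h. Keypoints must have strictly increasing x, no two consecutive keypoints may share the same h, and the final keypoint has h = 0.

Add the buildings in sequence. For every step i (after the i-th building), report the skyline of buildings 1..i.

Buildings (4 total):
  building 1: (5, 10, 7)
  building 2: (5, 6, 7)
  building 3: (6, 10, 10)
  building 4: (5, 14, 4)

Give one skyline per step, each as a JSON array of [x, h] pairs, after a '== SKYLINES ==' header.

== SKYLINES ==
[[5,7],[10,0]]
[[5,7],[10,0]]
[[5,7],[6,10],[10,0]]
[[5,7],[6,10],[10,4],[14,0]]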